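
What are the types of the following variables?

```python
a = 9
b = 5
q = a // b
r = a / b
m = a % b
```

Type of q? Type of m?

int // int returns int; int % int returns int

int, int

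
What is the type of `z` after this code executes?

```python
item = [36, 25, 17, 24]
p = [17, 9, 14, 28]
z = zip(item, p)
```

zip() returns a zip iterator object

zip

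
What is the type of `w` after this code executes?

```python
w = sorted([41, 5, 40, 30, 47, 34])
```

sorted() always returns list

list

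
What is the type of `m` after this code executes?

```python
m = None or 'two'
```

'or' with None returns the other value ('two', str)

str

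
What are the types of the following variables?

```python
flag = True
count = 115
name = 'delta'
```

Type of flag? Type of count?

flag is bool; count is int

bool, int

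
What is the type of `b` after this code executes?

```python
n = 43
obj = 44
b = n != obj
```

Comparison operators return bool

bool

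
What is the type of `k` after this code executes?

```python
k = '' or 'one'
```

'or' returns first truthy value ('one', which is str)

str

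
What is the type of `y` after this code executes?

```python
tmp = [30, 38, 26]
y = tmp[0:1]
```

Slicing a list always returns a list

list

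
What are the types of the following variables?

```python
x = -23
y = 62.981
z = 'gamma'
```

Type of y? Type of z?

y is float; z is str

float, str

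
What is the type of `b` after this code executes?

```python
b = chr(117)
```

chr() returns str (single character)

str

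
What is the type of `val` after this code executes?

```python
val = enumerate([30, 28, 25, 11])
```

enumerate() returns an enumerate iterator object

enumerate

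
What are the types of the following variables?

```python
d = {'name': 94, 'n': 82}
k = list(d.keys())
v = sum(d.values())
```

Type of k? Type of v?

list(...) returns list; sum of int values returns int

list, int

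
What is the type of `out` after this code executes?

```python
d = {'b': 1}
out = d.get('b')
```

dict.get() returns the value (int) when key is found

int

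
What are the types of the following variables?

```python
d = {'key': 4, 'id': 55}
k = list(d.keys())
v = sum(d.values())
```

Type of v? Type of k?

sum of int values returns int; list(...) returns list

int, list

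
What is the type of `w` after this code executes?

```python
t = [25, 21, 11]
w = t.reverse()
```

list.reverse() returns None

NoneType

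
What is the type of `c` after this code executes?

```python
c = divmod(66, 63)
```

divmod() returns a tuple (quotient, remainder)

tuple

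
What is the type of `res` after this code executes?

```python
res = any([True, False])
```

any() returns bool

bool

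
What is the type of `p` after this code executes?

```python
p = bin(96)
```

bin() returns str representation

str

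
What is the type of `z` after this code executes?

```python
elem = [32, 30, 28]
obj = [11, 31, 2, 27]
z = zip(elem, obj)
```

zip() returns a zip iterator object

zip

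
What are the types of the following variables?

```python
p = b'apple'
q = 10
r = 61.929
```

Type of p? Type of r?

p is bytes; r is float

bytes, float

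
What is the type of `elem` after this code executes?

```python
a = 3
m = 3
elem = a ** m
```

int ** positive int returns int (3 ** 3 = 27)

int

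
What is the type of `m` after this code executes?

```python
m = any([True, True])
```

any() returns bool

bool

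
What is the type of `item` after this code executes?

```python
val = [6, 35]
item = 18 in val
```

'in' operator returns bool

bool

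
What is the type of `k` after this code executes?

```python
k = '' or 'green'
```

'or' returns first truthy value ('green', which is str)

str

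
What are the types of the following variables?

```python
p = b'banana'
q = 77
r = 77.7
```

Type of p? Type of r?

p is bytes; r is float

bytes, float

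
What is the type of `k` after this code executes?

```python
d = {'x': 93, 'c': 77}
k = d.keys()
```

.keys() returns a dict_keys view object

dict_keys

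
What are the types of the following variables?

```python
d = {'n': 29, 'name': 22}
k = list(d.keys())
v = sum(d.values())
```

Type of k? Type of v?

list(...) returns list; sum of int values returns int

list, int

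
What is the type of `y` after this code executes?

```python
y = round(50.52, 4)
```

round() with ndigits arg returns float

float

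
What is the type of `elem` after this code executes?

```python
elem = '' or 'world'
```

'or' returns first truthy value ('world', which is str)

str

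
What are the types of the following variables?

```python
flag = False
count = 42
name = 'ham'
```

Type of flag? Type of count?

flag is bool; count is int

bool, int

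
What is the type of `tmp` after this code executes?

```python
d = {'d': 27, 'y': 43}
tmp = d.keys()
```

.keys() returns a dict_keys view object

dict_keys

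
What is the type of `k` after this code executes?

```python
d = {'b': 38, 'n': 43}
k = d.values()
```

.values() returns a dict_values view object

dict_values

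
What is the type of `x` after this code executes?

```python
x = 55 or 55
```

'or' returns the first truthy value (55, which is int)

int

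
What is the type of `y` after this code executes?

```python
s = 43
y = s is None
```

'is' comparison returns bool

bool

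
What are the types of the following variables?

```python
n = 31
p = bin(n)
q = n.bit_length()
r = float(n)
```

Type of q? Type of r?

int.bit_length() returns int; float() returns float

int, float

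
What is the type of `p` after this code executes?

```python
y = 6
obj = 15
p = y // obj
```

int // int returns int (6 // 15 = 0)

int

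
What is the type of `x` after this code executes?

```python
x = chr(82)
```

chr() returns str (single character)

str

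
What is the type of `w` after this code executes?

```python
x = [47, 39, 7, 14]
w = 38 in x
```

'in' operator returns bool

bool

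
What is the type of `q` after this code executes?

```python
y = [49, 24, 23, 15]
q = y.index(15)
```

list.index() returns int

int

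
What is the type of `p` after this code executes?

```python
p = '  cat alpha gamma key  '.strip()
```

str.strip() returns str

str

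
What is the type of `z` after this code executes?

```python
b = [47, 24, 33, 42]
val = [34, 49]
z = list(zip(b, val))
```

list(zip(...)) returns a list of tuples

list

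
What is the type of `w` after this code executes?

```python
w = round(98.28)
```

round() with no ndigits arg returns int

int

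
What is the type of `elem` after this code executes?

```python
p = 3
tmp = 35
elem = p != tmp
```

Comparison operators return bool

bool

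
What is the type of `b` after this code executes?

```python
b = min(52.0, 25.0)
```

min() of floats returns float

float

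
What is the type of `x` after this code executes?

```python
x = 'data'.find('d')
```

str.find() returns int (index, or -1)

int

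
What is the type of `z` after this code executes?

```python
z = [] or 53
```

'or' returns first truthy value (53, which is int)

int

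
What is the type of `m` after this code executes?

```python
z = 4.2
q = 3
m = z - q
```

float - int returns float (4.2 - 3 = 1.2)

float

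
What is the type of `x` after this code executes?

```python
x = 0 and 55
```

'and' returns the first falsy value (0, which is int)

int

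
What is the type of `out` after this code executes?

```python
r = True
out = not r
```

'not' always returns bool

bool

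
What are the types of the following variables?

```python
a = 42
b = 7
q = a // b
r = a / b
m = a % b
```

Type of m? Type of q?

int % int returns int; int // int returns int

int, int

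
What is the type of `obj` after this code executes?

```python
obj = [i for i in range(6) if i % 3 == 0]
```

A list comprehension [...] produces a list

list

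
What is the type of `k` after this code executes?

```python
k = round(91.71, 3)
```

round() with ndigits arg returns float

float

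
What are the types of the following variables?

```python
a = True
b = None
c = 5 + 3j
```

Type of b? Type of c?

b is NoneType; c is complex

NoneType, complex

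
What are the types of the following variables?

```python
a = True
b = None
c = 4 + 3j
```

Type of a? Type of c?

a is bool; c is complex

bool, complex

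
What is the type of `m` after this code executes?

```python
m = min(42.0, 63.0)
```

min() of floats returns float

float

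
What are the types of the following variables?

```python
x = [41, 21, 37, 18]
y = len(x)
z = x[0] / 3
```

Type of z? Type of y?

int / int returns float; len() returns int

float, int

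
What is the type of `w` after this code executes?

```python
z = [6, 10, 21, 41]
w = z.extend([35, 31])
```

list.extend() returns None

NoneType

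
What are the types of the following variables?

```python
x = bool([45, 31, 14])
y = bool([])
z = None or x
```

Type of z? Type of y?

None or <bool> returns the bool; bool() returns bool

bool, bool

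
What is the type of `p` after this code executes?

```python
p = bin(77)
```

bin() returns str representation

str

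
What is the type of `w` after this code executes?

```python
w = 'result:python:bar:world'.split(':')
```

str.split() returns list

list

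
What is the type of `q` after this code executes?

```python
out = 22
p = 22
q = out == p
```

Equality comparison returns bool

bool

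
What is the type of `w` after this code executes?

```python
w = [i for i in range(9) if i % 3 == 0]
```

A list comprehension [...] produces a list

list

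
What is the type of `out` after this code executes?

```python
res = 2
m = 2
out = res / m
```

int / int always returns float in Python 3 (2 / 2 = 1)

float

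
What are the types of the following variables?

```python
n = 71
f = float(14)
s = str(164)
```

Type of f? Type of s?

f is float; s is str

float, str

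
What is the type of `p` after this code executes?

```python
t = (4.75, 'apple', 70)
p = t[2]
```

Index 2 of tuple is 70 which is int

int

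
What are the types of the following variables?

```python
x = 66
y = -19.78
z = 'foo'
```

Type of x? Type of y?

x is int; y is float

int, float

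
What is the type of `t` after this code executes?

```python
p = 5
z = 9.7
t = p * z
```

int * float returns float (5 * 9.7 = 48.5)

float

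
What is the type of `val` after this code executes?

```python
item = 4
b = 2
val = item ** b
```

int ** positive int returns int (4 ** 2 = 16)

int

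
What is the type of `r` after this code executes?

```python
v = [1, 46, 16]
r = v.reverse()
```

list.reverse() returns None

NoneType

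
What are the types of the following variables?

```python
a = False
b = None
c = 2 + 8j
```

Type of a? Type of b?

a is bool; b is NoneType

bool, NoneType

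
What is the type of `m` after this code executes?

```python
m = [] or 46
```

'or' returns first truthy value (46, which is int)

int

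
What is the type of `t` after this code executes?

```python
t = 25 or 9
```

'or' returns the first truthy value (25, which is int)

int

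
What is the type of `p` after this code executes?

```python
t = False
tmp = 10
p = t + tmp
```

bool + int returns int (False is 0, so 0 + 10 = 10)

int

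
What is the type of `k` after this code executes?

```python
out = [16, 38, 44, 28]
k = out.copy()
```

list.copy() returns list

list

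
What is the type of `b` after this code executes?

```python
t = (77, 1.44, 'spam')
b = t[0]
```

Index 0 of tuple is 77 which is int

int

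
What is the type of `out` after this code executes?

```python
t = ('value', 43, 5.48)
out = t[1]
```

Index 1 of tuple is 43 which is int

int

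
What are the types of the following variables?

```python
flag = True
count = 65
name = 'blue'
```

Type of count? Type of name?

count is int; name is str

int, str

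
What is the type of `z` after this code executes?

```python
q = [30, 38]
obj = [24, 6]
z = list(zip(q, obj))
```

list(zip(...)) returns a list of tuples

list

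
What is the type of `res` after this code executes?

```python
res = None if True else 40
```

Ternary: condition is True, if branch (None) taken → NoneType

NoneType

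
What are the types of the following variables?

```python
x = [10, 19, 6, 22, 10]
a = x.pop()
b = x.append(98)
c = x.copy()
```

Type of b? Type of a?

list.append() returns None; list.pop() returns the element (int)

NoneType, int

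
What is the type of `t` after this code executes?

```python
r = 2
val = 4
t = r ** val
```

int ** positive int returns int (2 ** 4 = 16)

int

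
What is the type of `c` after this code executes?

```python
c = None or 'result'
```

'or' with None returns the other value ('result', str)

str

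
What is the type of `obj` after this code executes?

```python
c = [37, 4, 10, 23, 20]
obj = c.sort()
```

list.sort() returns None (sorts in place)

NoneType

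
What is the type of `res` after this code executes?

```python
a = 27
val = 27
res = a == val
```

Equality comparison returns bool

bool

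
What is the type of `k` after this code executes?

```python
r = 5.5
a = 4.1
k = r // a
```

float // float returns float (floor division preserves float type)

float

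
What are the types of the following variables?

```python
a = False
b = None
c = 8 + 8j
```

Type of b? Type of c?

b is NoneType; c is complex

NoneType, complex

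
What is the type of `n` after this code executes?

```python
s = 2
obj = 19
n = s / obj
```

int / int always returns float in Python 3 (2 / 19 = 0.105263)

float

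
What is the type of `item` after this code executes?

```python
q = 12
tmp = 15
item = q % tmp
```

int % int returns int (12 % 15 = 12)

int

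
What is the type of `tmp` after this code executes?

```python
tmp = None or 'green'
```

'or' with None returns the other value ('green', str)

str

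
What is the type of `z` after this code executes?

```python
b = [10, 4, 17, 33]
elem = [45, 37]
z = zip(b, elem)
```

zip() returns a zip iterator object

zip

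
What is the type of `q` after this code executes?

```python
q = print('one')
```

print() returns None

NoneType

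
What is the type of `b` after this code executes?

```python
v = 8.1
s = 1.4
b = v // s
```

float // float returns float (floor division preserves float type)

float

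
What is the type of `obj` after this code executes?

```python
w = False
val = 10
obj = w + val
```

bool + int returns int (False is 0, so 0 + 10 = 10)

int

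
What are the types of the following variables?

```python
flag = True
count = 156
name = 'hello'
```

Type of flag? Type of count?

flag is bool; count is int

bool, int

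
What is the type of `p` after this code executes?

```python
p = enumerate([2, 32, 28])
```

enumerate() returns an enumerate iterator object

enumerate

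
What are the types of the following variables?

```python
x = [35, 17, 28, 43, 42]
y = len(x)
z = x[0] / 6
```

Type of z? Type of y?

int / int returns float; len() returns int

float, int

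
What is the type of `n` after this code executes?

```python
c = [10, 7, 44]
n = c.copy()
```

list.copy() returns list

list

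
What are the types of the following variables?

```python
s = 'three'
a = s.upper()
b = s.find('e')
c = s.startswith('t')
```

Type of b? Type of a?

str.find() returns int; str.upper() returns str

int, str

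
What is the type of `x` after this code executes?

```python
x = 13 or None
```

'or' returns first truthy value (13, int)

int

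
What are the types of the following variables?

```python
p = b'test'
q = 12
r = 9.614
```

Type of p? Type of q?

p is bytes; q is int

bytes, int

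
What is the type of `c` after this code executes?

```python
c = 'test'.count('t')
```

str.count() returns int

int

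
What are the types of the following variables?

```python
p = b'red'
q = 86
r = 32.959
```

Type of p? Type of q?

p is bytes; q is int

bytes, int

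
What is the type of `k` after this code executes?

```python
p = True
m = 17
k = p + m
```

bool + int returns int (True is 1, so 1 + 17 = 18)

int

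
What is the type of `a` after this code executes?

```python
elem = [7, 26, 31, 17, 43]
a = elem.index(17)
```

list.index() returns int

int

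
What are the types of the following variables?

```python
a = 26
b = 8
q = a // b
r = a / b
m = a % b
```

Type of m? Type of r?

int % int returns int; int / int returns float

int, float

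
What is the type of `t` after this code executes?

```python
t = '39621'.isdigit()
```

str.isdigit() returns bool

bool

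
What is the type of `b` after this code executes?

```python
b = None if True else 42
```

Ternary: condition is True, if branch (None) taken → NoneType

NoneType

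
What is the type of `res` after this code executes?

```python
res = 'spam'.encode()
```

str.encode() returns bytes

bytes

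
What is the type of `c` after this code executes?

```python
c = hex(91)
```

hex() returns str representation

str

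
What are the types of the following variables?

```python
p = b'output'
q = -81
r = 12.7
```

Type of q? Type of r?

q is int; r is float

int, float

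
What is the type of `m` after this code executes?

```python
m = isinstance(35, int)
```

isinstance() returns bool

bool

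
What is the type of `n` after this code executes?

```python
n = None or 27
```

'or' with None returns the other value (27, int)

int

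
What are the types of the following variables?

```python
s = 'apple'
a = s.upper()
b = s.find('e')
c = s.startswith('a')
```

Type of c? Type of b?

str.startswith() returns bool; str.find() returns int

bool, int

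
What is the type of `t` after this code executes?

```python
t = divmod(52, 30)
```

divmod() returns a tuple (quotient, remainder)

tuple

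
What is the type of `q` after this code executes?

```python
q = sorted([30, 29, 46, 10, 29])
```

sorted() always returns list

list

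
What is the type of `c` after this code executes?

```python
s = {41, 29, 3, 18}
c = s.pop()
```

Popping from a set of ints returns int

int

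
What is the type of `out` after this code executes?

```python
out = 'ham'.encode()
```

str.encode() returns bytes

bytes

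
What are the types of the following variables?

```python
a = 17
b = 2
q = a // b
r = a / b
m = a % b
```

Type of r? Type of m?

int / int returns float; int % int returns int

float, int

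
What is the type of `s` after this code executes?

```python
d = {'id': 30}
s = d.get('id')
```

dict.get() returns the value (int) when key is found

int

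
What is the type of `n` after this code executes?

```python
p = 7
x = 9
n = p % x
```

int % int returns int (7 % 9 = 7)

int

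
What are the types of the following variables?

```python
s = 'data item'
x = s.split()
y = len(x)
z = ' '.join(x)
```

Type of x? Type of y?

str.split() returns list; len() returns int

list, int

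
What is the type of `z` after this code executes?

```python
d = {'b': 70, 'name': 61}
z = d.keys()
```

.keys() returns a dict_keys view object

dict_keys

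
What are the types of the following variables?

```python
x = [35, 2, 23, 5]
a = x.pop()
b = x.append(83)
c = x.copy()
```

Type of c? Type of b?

list.copy() returns list; list.append() returns None

list, NoneType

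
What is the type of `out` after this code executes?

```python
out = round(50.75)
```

round() with no ndigits arg returns int

int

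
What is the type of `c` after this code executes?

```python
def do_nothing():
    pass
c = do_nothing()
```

A function with no return statement returns None

NoneType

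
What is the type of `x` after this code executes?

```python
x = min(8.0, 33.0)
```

min() of floats returns float

float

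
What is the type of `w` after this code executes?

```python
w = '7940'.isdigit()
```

str.isdigit() returns bool

bool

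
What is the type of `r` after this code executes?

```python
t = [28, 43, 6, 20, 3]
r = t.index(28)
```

list.index() returns int

int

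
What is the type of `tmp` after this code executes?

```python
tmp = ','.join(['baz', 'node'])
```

str.join() returns str

str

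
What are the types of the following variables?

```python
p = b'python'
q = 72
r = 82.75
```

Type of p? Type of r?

p is bytes; r is float

bytes, float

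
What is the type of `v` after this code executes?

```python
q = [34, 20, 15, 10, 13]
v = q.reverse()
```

list.reverse() returns None

NoneType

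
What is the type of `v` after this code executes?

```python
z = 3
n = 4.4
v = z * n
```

int * float returns float (3 * 4.4 = 13.2)

float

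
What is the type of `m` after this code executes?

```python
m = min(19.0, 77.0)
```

min() of floats returns float

float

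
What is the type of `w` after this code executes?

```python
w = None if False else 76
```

Ternary: condition is False, else branch (76) taken → int

int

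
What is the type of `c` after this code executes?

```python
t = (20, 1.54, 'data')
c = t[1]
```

Index 1 of tuple is 1.54 which is float

float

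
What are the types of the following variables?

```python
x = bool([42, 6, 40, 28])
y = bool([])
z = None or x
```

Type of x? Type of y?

bool() returns bool; bool() returns bool

bool, bool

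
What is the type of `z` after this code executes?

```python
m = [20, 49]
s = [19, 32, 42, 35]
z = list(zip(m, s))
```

list(zip(...)) returns a list of tuples

list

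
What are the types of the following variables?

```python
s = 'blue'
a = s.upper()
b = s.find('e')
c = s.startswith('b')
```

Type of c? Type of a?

str.startswith() returns bool; str.upper() returns str

bool, str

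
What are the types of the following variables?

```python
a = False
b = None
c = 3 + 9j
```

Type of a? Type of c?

a is bool; c is complex

bool, complex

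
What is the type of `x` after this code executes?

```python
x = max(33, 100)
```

max() of ints returns int

int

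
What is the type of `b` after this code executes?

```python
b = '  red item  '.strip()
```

str.strip() returns str

str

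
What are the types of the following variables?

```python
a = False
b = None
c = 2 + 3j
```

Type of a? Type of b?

a is bool; b is NoneType

bool, NoneType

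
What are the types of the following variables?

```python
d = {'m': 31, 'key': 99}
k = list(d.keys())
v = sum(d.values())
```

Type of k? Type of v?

list(...) returns list; sum of int values returns int

list, int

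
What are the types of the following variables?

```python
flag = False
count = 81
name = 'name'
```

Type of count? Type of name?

count is int; name is str

int, str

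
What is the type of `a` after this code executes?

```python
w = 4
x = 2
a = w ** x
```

int ** positive int returns int (4 ** 2 = 16)

int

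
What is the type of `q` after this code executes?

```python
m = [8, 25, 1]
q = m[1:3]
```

Slicing a list always returns a list

list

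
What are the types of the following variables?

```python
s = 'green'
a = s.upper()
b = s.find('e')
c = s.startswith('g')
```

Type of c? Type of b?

str.startswith() returns bool; str.find() returns int

bool, int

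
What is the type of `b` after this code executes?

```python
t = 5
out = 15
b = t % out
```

int % int returns int (5 % 15 = 5)

int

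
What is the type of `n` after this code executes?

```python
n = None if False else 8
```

Ternary: condition is False, else branch (8) taken → int

int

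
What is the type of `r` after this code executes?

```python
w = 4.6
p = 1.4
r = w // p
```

float // float returns float (floor division preserves float type)

float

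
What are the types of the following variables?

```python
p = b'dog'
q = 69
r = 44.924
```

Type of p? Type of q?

p is bytes; q is int

bytes, int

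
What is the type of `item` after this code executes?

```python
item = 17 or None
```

'or' returns first truthy value (17, int)

int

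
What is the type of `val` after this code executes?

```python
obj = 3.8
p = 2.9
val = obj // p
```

float // float returns float (floor division preserves float type)

float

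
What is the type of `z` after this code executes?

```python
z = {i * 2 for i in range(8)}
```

A set comprehension {expr for x in iterable} produces a set

set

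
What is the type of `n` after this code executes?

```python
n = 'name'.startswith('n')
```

str.startswith() returns bool

bool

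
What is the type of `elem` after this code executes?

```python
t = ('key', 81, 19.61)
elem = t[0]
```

Index 0 of tuple is 'key' which is str

str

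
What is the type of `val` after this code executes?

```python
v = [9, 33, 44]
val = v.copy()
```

list.copy() returns list

list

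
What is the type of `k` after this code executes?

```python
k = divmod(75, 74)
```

divmod() returns a tuple (quotient, remainder)

tuple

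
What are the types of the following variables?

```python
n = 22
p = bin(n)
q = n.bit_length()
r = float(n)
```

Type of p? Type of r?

bin() returns str; float() returns float

str, float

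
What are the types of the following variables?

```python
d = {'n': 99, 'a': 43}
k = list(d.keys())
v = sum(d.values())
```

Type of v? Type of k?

sum of int values returns int; list(...) returns list

int, list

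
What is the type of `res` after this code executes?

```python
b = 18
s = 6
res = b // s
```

int // int returns int (18 // 6 = 3)

int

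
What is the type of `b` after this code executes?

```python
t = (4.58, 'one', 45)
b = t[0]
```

Index 0 of tuple is 4.58 which is float

float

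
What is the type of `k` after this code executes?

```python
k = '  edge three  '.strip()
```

str.strip() returns str

str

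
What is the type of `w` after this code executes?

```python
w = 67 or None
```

'or' returns first truthy value (67, int)

int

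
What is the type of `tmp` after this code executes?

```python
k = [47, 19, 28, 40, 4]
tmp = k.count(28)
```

list.count() returns int

int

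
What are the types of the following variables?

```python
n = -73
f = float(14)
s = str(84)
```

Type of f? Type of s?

f is float; s is str

float, str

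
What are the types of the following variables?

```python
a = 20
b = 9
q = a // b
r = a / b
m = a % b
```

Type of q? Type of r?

int // int returns int; int / int returns float

int, float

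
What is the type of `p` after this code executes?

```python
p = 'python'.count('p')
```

str.count() returns int

int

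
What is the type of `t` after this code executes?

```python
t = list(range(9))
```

list(range(...)) returns list

list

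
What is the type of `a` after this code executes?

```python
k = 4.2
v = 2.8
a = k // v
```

float // float returns float (floor division preserves float type)

float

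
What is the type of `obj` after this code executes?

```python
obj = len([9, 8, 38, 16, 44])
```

len() always returns int

int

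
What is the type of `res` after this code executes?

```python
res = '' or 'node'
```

'or' returns first truthy value ('node', which is str)

str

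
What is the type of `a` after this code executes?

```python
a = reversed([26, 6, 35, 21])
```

reversed() on a list returns a list_reverseiterator

list_reverseiterator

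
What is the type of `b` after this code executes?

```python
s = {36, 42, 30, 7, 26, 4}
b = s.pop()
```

Popping from a set of ints returns int

int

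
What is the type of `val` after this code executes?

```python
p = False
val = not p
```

'not' always returns bool

bool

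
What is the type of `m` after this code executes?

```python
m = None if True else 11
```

Ternary: condition is True, if branch (None) taken → NoneType

NoneType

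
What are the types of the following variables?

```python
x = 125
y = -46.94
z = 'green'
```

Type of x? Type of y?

x is int; y is float

int, float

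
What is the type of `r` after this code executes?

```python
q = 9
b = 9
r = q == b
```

Equality comparison returns bool

bool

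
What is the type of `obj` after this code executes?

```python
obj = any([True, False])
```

any() returns bool

bool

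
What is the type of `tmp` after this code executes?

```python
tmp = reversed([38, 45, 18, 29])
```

reversed() on a list returns a list_reverseiterator

list_reverseiterator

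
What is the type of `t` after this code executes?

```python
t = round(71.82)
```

round() with no ndigits arg returns int

int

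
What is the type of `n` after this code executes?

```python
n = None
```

None has type NoneType

NoneType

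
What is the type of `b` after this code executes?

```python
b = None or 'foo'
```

'or' with None returns the other value ('foo', str)

str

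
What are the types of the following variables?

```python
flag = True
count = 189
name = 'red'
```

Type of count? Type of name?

count is int; name is str

int, str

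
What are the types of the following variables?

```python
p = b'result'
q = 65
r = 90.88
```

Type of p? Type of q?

p is bytes; q is int

bytes, int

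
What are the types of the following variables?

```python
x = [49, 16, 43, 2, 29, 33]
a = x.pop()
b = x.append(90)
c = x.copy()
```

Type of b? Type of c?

list.append() returns None; list.copy() returns list

NoneType, list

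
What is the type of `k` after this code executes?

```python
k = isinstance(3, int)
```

isinstance() returns bool

bool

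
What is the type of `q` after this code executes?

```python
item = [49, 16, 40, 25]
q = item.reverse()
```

list.reverse() returns None

NoneType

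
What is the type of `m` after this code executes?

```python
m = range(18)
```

range() returns a range object

range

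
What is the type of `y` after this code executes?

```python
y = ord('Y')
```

ord() returns int (Unicode code point)

int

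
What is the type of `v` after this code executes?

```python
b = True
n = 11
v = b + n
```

bool + int returns int (True is 1, so 1 + 11 = 12)

int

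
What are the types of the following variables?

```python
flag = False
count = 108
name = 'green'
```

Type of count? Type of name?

count is int; name is str

int, str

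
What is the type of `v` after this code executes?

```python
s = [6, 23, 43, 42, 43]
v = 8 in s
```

'in' operator returns bool

bool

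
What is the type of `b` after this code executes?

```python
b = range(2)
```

range() returns a range object

range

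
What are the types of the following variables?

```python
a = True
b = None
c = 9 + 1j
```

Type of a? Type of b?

a is bool; b is NoneType

bool, NoneType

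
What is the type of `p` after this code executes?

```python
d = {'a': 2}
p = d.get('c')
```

dict.get() returns None when key 'c' is not found and no default given

NoneType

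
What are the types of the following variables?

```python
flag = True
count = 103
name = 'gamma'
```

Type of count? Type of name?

count is int; name is str

int, str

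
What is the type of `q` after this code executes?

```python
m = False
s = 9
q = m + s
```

bool + int returns int (False is 0, so 0 + 9 = 9)

int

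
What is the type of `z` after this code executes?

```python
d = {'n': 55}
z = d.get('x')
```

dict.get() returns None when key 'x' is not found and no default given

NoneType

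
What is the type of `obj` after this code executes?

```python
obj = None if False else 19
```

Ternary: condition is False, else branch (19) taken → int

int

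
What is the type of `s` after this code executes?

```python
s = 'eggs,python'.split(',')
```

str.split() returns list

list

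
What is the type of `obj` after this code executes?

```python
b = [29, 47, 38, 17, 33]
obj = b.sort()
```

list.sort() returns None (sorts in place)

NoneType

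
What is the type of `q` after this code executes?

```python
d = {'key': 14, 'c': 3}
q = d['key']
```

Accessing dict[str, int] with key 'key' returns int value 14

int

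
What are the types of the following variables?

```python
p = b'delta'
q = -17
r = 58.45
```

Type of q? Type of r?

q is int; r is float

int, float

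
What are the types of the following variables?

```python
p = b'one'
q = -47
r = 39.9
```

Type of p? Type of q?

p is bytes; q is int

bytes, int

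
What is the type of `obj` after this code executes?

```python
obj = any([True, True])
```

any() returns bool

bool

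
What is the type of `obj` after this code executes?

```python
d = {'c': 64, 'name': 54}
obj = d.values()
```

.values() returns a dict_values view object

dict_values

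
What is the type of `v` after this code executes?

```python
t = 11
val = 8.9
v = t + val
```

int + float returns float (11 + 8.9 = 19.9)

float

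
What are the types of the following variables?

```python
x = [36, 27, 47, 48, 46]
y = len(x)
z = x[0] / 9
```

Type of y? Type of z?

len() returns int; int / int returns float

int, float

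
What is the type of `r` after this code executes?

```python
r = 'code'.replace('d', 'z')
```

str.replace() returns str

str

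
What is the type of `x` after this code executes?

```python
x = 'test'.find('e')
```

str.find() returns int (index, or -1)

int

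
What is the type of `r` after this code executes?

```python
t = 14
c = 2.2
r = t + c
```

int + float returns float (14 + 2.2 = 16.2)

float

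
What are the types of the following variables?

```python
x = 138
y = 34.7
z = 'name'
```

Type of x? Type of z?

x is int; z is str

int, str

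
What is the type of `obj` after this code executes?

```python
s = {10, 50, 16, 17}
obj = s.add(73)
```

set.add() returns None (mutates in place)

NoneType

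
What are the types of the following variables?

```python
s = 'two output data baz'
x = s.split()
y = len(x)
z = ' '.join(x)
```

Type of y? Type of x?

len() returns int; str.split() returns list

int, list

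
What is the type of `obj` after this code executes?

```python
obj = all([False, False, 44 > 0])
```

all() returns bool

bool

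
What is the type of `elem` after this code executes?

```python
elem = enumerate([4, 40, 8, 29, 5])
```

enumerate() returns an enumerate iterator object

enumerate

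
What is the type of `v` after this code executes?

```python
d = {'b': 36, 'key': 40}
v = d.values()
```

.values() returns a dict_values view object

dict_values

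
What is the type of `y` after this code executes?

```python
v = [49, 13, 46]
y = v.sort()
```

list.sort() returns None (sorts in place)

NoneType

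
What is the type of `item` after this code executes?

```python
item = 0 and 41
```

'and' returns the first falsy value (0, which is int)

int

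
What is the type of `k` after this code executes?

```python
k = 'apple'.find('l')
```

str.find() returns int (index, or -1)

int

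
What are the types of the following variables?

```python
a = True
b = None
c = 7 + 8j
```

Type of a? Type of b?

a is bool; b is NoneType

bool, NoneType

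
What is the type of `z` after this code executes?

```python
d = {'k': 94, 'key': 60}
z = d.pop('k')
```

dict.pop() returns the value (int)

int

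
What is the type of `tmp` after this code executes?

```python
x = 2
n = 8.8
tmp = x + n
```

int + float returns float (2 + 8.8 = 10.8)

float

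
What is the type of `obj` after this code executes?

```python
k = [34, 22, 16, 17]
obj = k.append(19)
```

list.append() returns None (mutates in place)

NoneType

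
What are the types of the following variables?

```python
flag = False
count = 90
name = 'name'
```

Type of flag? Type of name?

flag is bool; name is str

bool, str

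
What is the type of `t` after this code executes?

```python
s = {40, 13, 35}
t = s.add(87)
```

set.add() returns None (mutates in place)

NoneType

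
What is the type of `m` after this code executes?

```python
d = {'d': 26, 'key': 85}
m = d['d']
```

Accessing dict[str, int] with key 'd' returns int value 26

int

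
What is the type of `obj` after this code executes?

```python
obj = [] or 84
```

'or' returns first truthy value (84, which is int)

int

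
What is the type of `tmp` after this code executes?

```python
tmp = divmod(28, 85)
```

divmod() returns a tuple (quotient, remainder)

tuple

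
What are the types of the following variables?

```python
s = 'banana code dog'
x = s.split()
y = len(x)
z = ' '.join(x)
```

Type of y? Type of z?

len() returns int; str.join() returns str

int, str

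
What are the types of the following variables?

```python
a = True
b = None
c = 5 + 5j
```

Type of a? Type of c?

a is bool; c is complex

bool, complex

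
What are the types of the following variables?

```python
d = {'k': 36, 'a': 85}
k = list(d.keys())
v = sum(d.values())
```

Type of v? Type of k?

sum of int values returns int; list(...) returns list

int, list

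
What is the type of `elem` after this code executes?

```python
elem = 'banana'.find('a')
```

str.find() returns int (index, or -1)

int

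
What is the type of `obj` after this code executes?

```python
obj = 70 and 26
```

'and' returns the last value when all truthy (26, which is int)

int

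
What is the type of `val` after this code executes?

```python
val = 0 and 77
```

'and' returns the first falsy value (0, which is int)

int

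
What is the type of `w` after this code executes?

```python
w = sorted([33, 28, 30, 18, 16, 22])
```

sorted() always returns list

list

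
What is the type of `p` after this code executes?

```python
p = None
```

None has type NoneType

NoneType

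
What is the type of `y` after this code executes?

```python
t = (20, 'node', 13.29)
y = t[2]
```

Index 2 of tuple is 13.29 which is float

float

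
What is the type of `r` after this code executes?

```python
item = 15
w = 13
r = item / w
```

int / int always returns float in Python 3 (15 / 13 = 1.15385)

float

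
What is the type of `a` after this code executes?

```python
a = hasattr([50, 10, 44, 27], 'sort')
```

hasattr() returns bool

bool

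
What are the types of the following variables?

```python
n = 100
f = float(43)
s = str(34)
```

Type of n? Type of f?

n is int; f is float

int, float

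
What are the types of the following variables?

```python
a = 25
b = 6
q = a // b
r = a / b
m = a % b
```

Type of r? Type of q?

int / int returns float; int // int returns int

float, int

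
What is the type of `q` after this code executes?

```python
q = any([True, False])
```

any() returns bool

bool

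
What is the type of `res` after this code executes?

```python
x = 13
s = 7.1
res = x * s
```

int * float returns float (13 * 7.1 = 92.3)

float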